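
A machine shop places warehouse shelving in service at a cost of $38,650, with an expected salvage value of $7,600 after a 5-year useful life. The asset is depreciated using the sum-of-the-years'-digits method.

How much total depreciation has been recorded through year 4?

$28,980

Depreciable base = $38,650 − $7,600 = $31,050.
Sum of the years' digits = 5+4+3+2+1 = 15.
Year 1: $31,050 × 5/15 = $10,350. Book value $28,300.
Year 2: $31,050 × 4/15 = $8,280. Book value $20,020.
Year 3: $31,050 × 3/15 = $6,210. Book value $13,810.
Year 4: $31,050 × 2/15 = $4,140. Book value $9,670.
Accumulated through year 4 = $38,650 − $9,670 = $28,980.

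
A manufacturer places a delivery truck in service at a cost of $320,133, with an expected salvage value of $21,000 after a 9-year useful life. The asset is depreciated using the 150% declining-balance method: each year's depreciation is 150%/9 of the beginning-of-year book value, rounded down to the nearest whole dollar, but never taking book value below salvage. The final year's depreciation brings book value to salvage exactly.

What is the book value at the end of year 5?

Depreciable base = $320,133 − $21,000 = $299,133.
Year 1: ⌊$320,133 × 150%/9⌋ = $53,355. Book value $266,778.
Year 2: ⌊$266,778 × 150%/9⌋ = $44,463. Book value $222,315.
Year 3: ⌊$222,315 × 150%/9⌋ = $37,052. Book value $185,263.
Year 4: ⌊$185,263 × 150%/9⌋ = $30,877. Book value $154,386.
Year 5: ⌊$154,386 × 150%/9⌋ = $25,731. Book value $128,655.

$128,655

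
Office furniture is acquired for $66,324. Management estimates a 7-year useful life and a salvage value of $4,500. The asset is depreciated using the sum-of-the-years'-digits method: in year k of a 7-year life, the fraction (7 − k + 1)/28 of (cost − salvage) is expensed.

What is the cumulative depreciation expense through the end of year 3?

Depreciable base = $66,324 − $4,500 = $61,824.
Sum of the years' digits = 7+6+5+4+3+2+1 = 28.
Year 1: $61,824 × 7/28 = $15,456. Book value $50,868.
Year 2: $61,824 × 6/28 = $13,248. Book value $37,620.
Year 3: $61,824 × 5/28 = $11,040. Book value $26,580.
Accumulated through year 3 = $66,324 − $26,580 = $39,744.

$39,744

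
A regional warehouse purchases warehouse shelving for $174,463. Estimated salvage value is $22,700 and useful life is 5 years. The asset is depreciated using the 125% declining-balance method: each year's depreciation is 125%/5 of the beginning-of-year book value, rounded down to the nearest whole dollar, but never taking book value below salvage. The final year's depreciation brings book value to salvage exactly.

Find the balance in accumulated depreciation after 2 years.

$76,327

Depreciable base = $174,463 − $22,700 = $151,763.
Year 1: ⌊$174,463 × 125%/5⌋ = $43,615. Book value $130,848.
Year 2: ⌊$130,848 × 125%/5⌋ = $32,712. Book value $98,136.
Accumulated through year 2 = $174,463 − $98,136 = $76,327.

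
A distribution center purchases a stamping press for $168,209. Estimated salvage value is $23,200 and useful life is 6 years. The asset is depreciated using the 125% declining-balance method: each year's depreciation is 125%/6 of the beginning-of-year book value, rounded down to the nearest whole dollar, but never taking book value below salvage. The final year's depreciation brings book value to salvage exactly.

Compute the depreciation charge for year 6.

Depreciable base = $168,209 − $23,200 = $145,009.
Year 1: ⌊$168,209 × 125%/6⌋ = $35,043. Book value $133,166.
Year 2: ⌊$133,166 × 125%/6⌋ = $27,742. Book value $105,424.
Year 3: ⌊$105,424 × 125%/6⌋ = $21,963. Book value $83,461.
Year 4: ⌊$83,461 × 125%/6⌋ = $17,387. Book value $66,074.
Year 5: ⌊$66,074 × 125%/6⌋ = $13,765. Book value $52,309.
Year 6 (final): $52,309 − $23,200 = $29,109. Book value $23,200.

$29,109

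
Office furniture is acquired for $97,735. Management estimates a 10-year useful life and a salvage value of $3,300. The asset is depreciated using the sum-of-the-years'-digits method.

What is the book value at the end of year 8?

$8,451

Depreciable base = $97,735 − $3,300 = $94,435.
Sum of the years' digits = 10+9+8+7+6+5+4+3+2+1 = 55.
Year 1: $94,435 × 10/55 = $17,170. Book value $80,565.
Year 2: $94,435 × 9/55 = $15,453. Book value $65,112.
Year 3: $94,435 × 8/55 = $13,736. Book value $51,376.
Year 4: $94,435 × 7/55 = $12,019. Book value $39,357.
Year 5: $94,435 × 6/55 = $10,302. Book value $29,055.
Year 6: $94,435 × 5/55 = $8,585. Book value $20,470.
Year 7: $94,435 × 4/55 = $6,868. Book value $13,602.
Year 8: $94,435 × 3/55 = $5,151. Book value $8,451.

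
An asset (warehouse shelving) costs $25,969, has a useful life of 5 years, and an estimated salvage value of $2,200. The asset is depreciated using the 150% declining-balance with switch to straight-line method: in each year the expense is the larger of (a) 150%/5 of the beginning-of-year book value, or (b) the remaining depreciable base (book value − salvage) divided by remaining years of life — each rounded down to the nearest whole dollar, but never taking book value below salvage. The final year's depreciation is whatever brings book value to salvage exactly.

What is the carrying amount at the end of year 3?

Depreciable base = $25,969 − $2,200 = $23,769.
Year 1: DB = ⌊$25,969 × 150%/5⌋ = $7,790; SL = ⌊$23,769/5⌋ = $4,753 → take DB $7,790. Book value $18,179.
Year 2: DB = ⌊$18,179 × 150%/5⌋ = $5,453; SL = ⌊$15,979/4⌋ = $3,994 → take DB $5,453. Book value $12,726.
Year 3: DB = ⌊$12,726 × 150%/5⌋ = $3,817; SL = ⌊$10,526/3⌋ = $3,508 → take DB $3,817. Book value $8,909.

$8,909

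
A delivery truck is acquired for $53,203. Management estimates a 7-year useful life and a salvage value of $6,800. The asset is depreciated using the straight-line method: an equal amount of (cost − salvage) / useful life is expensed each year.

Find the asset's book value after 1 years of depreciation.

Depreciable base = $53,203 − $6,800 = $46,403.
Annual expense = $46,403 / 7 = $6,629.
End of year 1: book value $46,574.

$46,574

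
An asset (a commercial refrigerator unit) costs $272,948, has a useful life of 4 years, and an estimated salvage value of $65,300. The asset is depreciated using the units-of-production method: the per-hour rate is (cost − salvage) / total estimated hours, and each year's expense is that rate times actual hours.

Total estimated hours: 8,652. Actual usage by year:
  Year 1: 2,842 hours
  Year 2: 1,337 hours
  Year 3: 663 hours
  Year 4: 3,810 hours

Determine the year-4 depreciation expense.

$91,440

Depreciable base = $272,948 − $65,300 = $207,648.
Rate = $207,648 / 8,652 hours = $24 per hour.
Year 1: 2,842 × $24 = $68,208. Book value $204,740.
Year 2: 1,337 × $24 = $32,088. Book value $172,652.
Year 3: 663 × $24 = $15,912. Book value $156,740.
Year 4: 3,810 × $24 = $91,440. Book value $65,300.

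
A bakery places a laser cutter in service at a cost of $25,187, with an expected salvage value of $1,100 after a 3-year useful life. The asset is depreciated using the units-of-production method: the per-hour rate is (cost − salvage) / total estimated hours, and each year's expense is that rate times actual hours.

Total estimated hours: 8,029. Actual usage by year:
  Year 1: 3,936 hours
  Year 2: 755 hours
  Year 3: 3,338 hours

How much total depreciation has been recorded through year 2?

Depreciable base = $25,187 − $1,100 = $24,087.
Rate = $24,087 / 8,029 hours = $3 per hour.
Year 1: 3,936 × $3 = $11,808. Book value $13,379.
Year 2: 755 × $3 = $2,265. Book value $11,114.
Accumulated through year 2 = $25,187 − $11,114 = $14,073.

$14,073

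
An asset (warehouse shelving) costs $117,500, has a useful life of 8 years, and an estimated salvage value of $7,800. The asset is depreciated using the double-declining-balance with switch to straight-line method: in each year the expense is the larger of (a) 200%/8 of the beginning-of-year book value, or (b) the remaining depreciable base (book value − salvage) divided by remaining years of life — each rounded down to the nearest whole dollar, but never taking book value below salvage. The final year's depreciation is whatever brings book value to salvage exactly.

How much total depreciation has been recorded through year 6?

$96,586

Depreciable base = $117,500 − $7,800 = $109,700.
Year 1: DB = ⌊$117,500 × 200%/8⌋ = $29,375; SL = ⌊$109,700/8⌋ = $13,712 → take DB $29,375. Book value $88,125.
Year 2: DB = ⌊$88,125 × 200%/8⌋ = $22,031; SL = ⌊$80,325/7⌋ = $11,475 → take DB $22,031. Book value $66,094.
Year 3: DB = ⌊$66,094 × 200%/8⌋ = $16,523; SL = ⌊$58,294/6⌋ = $9,715 → take DB $16,523. Book value $49,571.
Year 4: DB = ⌊$49,571 × 200%/8⌋ = $12,392; SL = ⌊$41,771/5⌋ = $8,354 → take DB $12,392. Book value $37,179.
Year 5: DB = ⌊$37,179 × 200%/8⌋ = $9,294; SL = ⌊$29,379/4⌋ = $7,344 → take DB $9,294. Book value $27,885.
Year 6: DB = ⌊$27,885 × 200%/8⌋ = $6,971; SL = ⌊$20,085/3⌋ = $6,695 → take DB $6,971. Book value $20,914.
Accumulated through year 6 = $117,500 − $20,914 = $96,586.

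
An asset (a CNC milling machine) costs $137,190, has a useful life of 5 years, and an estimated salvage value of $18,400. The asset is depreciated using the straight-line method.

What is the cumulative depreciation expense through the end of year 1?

Depreciable base = $137,190 − $18,400 = $118,790.
Annual expense = $118,790 / 5 = $23,758.
End of year 1: book value $113,432.
Accumulated through year 1 = $137,190 − $113,432 = $23,758.

$23,758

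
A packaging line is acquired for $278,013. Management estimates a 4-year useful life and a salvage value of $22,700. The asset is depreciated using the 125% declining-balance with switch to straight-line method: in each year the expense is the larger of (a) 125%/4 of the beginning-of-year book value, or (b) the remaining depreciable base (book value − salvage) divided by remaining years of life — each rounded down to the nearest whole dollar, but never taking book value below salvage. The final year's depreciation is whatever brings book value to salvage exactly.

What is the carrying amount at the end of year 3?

$77,053

Depreciable base = $278,013 − $22,700 = $255,313.
Year 1: DB = ⌊$278,013 × 125%/4⌋ = $86,879; SL = ⌊$255,313/4⌋ = $63,828 → take DB $86,879. Book value $191,134.
Year 2: DB = ⌊$191,134 × 125%/4⌋ = $59,729; SL = ⌊$168,434/3⌋ = $56,144 → take DB $59,729. Book value $131,405.
Year 3: DB = ⌊$131,405 × 125%/4⌋ = $41,064; SL = ⌊$108,705/2⌋ = $54,352 → take SL $54,352. Book value $77,053.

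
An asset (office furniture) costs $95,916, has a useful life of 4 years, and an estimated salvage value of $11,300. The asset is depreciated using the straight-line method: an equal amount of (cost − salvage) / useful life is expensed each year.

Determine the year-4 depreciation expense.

Depreciable base = $95,916 − $11,300 = $84,616.
Annual expense = $84,616 / 4 = $21,154.

$21,154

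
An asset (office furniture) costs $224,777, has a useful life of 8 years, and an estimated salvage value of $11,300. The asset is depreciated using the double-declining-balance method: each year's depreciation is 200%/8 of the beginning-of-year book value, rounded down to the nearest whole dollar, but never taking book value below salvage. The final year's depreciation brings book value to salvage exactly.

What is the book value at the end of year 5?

$53,342

Depreciable base = $224,777 − $11,300 = $213,477.
Year 1: ⌊$224,777 × 200%/8⌋ = $56,194. Book value $168,583.
Year 2: ⌊$168,583 × 200%/8⌋ = $42,145. Book value $126,438.
Year 3: ⌊$126,438 × 200%/8⌋ = $31,609. Book value $94,829.
Year 4: ⌊$94,829 × 200%/8⌋ = $23,707. Book value $71,122.
Year 5: ⌊$71,122 × 200%/8⌋ = $17,780. Book value $53,342.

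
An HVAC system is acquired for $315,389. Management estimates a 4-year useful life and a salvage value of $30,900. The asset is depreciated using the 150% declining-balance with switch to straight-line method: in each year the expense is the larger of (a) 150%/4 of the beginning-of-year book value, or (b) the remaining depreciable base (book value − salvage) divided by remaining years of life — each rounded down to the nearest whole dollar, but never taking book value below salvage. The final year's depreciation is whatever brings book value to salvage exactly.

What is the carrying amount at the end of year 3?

$77,000

Depreciable base = $315,389 − $30,900 = $284,489.
Year 1: DB = ⌊$315,389 × 150%/4⌋ = $118,270; SL = ⌊$284,489/4⌋ = $71,122 → take DB $118,270. Book value $197,119.
Year 2: DB = ⌊$197,119 × 150%/4⌋ = $73,919; SL = ⌊$166,219/3⌋ = $55,406 → take DB $73,919. Book value $123,200.
Year 3: DB = ⌊$123,200 × 150%/4⌋ = $46,200; SL = ⌊$92,300/2⌋ = $46,150 → take DB $46,200. Book value $77,000.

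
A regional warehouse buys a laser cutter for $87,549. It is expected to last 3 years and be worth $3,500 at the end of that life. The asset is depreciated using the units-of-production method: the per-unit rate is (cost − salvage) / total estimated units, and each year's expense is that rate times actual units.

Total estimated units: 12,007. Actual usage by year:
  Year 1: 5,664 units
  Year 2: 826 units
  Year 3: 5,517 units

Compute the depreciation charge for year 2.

Depreciable base = $87,549 − $3,500 = $84,049.
Rate = $84,049 / 12,007 units = $7 per unit.
Year 1: 5,664 × $7 = $39,648. Book value $47,901.
Year 2: 826 × $7 = $5,782. Book value $42,119.

$5,782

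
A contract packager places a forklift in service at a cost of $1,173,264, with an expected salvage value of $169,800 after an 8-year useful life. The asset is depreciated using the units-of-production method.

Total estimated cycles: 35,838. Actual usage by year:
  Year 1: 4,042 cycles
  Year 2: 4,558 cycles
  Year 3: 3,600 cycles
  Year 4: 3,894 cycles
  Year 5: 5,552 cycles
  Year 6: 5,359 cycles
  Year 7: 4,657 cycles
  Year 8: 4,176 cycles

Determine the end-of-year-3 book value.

$831,664

Depreciable base = $1,173,264 − $169,800 = $1,003,464.
Rate = $1,003,464 / 35,838 cycles = $28 per cycle.
Year 1: 4,042 × $28 = $113,176. Book value $1,060,088.
Year 2: 4,558 × $28 = $127,624. Book value $932,464.
Year 3: 3,600 × $28 = $100,800. Book value $831,664.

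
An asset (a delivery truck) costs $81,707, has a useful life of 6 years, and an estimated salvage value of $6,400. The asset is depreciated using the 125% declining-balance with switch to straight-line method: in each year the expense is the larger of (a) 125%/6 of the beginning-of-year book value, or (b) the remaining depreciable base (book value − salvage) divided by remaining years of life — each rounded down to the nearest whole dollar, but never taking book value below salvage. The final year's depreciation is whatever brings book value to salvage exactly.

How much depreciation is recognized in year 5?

$11,202

Depreciable base = $81,707 − $6,400 = $75,307.
Year 1: DB = ⌊$81,707 × 125%/6⌋ = $17,022; SL = ⌊$75,307/6⌋ = $12,551 → take DB $17,022. Book value $64,685.
Year 2: DB = ⌊$64,685 × 125%/6⌋ = $13,476; SL = ⌊$58,285/5⌋ = $11,657 → take DB $13,476. Book value $51,209.
Year 3: DB = ⌊$51,209 × 125%/6⌋ = $10,668; SL = ⌊$44,809/4⌋ = $11,202 → take SL $11,202. Book value $40,007.
Year 4: DB = ⌊$40,007 × 125%/6⌋ = $8,334; SL = ⌊$33,607/3⌋ = $11,202 → take SL $11,202. Book value $28,805.
Year 5: DB = ⌊$28,805 × 125%/6⌋ = $6,001; SL = ⌊$22,405/2⌋ = $11,202 → take SL $11,202. Book value $17,603.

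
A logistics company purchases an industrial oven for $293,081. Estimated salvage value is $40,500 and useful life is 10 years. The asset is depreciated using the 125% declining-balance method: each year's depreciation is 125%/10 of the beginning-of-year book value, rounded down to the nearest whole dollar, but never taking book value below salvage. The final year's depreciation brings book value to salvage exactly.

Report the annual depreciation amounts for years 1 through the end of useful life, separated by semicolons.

$36,635; $32,055; $28,048; $24,542; $21,475; $18,790; $16,442; $14,386; $12,588; $47,620

Depreciable base = $293,081 − $40,500 = $252,581.
Year 1: ⌊$293,081 × 125%/10⌋ = $36,635. Book value $256,446.
Year 2: ⌊$256,446 × 125%/10⌋ = $32,055. Book value $224,391.
Year 3: ⌊$224,391 × 125%/10⌋ = $28,048. Book value $196,343.
Year 4: ⌊$196,343 × 125%/10⌋ = $24,542. Book value $171,801.
Year 5: ⌊$171,801 × 125%/10⌋ = $21,475. Book value $150,326.
Year 6: ⌊$150,326 × 125%/10⌋ = $18,790. Book value $131,536.
Year 7: ⌊$131,536 × 125%/10⌋ = $16,442. Book value $115,094.
Year 8: ⌊$115,094 × 125%/10⌋ = $14,386. Book value $100,708.
Year 9: ⌊$100,708 × 125%/10⌋ = $12,588. Book value $88,120.
Year 10 (final): $88,120 − $40,500 = $47,620. Book value $40,500.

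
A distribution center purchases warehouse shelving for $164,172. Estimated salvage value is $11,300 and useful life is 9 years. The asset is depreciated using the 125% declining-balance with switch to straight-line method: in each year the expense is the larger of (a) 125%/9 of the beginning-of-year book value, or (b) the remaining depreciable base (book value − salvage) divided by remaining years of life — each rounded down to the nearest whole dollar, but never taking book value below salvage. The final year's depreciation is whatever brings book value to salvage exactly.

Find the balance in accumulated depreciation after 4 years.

Depreciable base = $164,172 − $11,300 = $152,872.
Year 1: DB = ⌊$164,172 × 125%/9⌋ = $22,801; SL = ⌊$152,872/9⌋ = $16,985 → take DB $22,801. Book value $141,371.
Year 2: DB = ⌊$141,371 × 125%/9⌋ = $19,634; SL = ⌊$130,071/8⌋ = $16,258 → take DB $19,634. Book value $121,737.
Year 3: DB = ⌊$121,737 × 125%/9⌋ = $16,907; SL = ⌊$110,437/7⌋ = $15,776 → take DB $16,907. Book value $104,830.
Year 4: DB = ⌊$104,830 × 125%/9⌋ = $14,559; SL = ⌊$93,530/6⌋ = $15,588 → take SL $15,588. Book value $89,242.
Accumulated through year 4 = $164,172 − $89,242 = $74,930.

$74,930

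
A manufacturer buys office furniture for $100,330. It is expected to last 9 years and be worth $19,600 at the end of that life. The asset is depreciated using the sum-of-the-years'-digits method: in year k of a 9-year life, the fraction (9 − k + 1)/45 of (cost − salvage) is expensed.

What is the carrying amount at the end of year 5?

Depreciable base = $100,330 − $19,600 = $80,730.
Sum of the years' digits = 9+8+7+6+5+4+3+2+1 = 45.
Year 1: $80,730 × 9/45 = $16,146. Book value $84,184.
Year 2: $80,730 × 8/45 = $14,352. Book value $69,832.
Year 3: $80,730 × 7/45 = $12,558. Book value $57,274.
Year 4: $80,730 × 6/45 = $10,764. Book value $46,510.
Year 5: $80,730 × 5/45 = $8,970. Book value $37,540.

$37,540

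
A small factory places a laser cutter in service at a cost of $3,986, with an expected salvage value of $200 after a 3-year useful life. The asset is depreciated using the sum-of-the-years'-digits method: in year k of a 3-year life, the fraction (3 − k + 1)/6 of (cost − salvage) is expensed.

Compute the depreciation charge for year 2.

Depreciable base = $3,986 − $200 = $3,786.
Sum of the years' digits = 3+2+1 = 6.
Year 1: $3,786 × 3/6 = $1,893. Book value $2,093.
Year 2: $3,786 × 2/6 = $1,262. Book value $831.

$1,262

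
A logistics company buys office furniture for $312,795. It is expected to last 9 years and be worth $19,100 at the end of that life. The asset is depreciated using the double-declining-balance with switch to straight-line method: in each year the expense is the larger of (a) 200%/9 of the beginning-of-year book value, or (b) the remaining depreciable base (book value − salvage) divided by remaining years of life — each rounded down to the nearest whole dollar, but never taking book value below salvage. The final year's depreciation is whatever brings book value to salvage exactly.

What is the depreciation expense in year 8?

Depreciable base = $312,795 − $19,100 = $293,695.
Year 1: DB = ⌊$312,795 × 200%/9⌋ = $69,510; SL = ⌊$293,695/9⌋ = $32,632 → take DB $69,510. Book value $243,285.
Year 2: DB = ⌊$243,285 × 200%/9⌋ = $54,063; SL = ⌊$224,185/8⌋ = $28,023 → take DB $54,063. Book value $189,222.
Year 3: DB = ⌊$189,222 × 200%/9⌋ = $42,049; SL = ⌊$170,122/7⌋ = $24,303 → take DB $42,049. Book value $147,173.
Year 4: DB = ⌊$147,173 × 200%/9⌋ = $32,705; SL = ⌊$128,073/6⌋ = $21,345 → take DB $32,705. Book value $114,468.
Year 5: DB = ⌊$114,468 × 200%/9⌋ = $25,437; SL = ⌊$95,368/5⌋ = $19,073 → take DB $25,437. Book value $89,031.
Year 6: DB = ⌊$89,031 × 200%/9⌋ = $19,784; SL = ⌊$69,931/4⌋ = $17,482 → take DB $19,784. Book value $69,247.
Year 7: DB = ⌊$69,247 × 200%/9⌋ = $15,388; SL = ⌊$50,147/3⌋ = $16,715 → take SL $16,715. Book value $52,532.
Year 8: DB = ⌊$52,532 × 200%/9⌋ = $11,673; SL = ⌊$33,432/2⌋ = $16,716 → take SL $16,716. Book value $35,816.

$16,716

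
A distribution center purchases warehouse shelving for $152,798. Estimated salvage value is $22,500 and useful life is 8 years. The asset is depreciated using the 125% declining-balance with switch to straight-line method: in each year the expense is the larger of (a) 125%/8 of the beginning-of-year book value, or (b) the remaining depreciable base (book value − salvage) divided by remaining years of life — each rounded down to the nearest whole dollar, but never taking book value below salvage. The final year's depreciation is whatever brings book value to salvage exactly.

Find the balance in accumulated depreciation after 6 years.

Depreciable base = $152,798 − $22,500 = $130,298.
Year 1: DB = ⌊$152,798 × 125%/8⌋ = $23,874; SL = ⌊$130,298/8⌋ = $16,287 → take DB $23,874. Book value $128,924.
Year 2: DB = ⌊$128,924 × 125%/8⌋ = $20,144; SL = ⌊$106,424/7⌋ = $15,203 → take DB $20,144. Book value $108,780.
Year 3: DB = ⌊$108,780 × 125%/8⌋ = $16,996; SL = ⌊$86,280/6⌋ = $14,380 → take DB $16,996. Book value $91,784.
Year 4: DB = ⌊$91,784 × 125%/8⌋ = $14,341; SL = ⌊$69,284/5⌋ = $13,856 → take DB $14,341. Book value $77,443.
Year 5: DB = ⌊$77,443 × 125%/8⌋ = $12,100; SL = ⌊$54,943/4⌋ = $13,735 → take SL $13,735. Book value $63,708.
Year 6: DB = ⌊$63,708 × 125%/8⌋ = $9,954; SL = ⌊$41,208/3⌋ = $13,736 → take SL $13,736. Book value $49,972.
Accumulated through year 6 = $152,798 − $49,972 = $102,826.

$102,826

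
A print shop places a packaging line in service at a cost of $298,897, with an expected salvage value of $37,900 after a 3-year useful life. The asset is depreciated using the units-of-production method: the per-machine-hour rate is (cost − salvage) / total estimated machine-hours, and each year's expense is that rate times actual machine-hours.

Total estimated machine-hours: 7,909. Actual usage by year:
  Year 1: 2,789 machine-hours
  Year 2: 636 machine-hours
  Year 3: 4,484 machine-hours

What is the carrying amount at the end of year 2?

Depreciable base = $298,897 − $37,900 = $260,997.
Rate = $260,997 / 7,909 machine-hours = $33 per machine-hour.
Year 1: 2,789 × $33 = $92,037. Book value $206,860.
Year 2: 636 × $33 = $20,988. Book value $185,872.

$185,872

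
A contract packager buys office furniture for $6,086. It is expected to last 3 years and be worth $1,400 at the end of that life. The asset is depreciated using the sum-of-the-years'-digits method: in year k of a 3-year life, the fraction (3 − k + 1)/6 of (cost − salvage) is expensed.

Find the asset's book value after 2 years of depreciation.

$2,181

Depreciable base = $6,086 − $1,400 = $4,686.
Sum of the years' digits = 3+2+1 = 6.
Year 1: $4,686 × 3/6 = $2,343. Book value $3,743.
Year 2: $4,686 × 2/6 = $1,562. Book value $2,181.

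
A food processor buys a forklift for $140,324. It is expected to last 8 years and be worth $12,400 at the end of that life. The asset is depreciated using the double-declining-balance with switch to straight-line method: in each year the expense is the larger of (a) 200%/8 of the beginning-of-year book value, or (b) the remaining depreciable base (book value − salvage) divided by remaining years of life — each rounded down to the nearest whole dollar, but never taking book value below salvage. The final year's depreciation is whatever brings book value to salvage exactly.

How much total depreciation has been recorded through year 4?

$95,924

Depreciable base = $140,324 − $12,400 = $127,924.
Year 1: DB = ⌊$140,324 × 200%/8⌋ = $35,081; SL = ⌊$127,924/8⌋ = $15,990 → take DB $35,081. Book value $105,243.
Year 2: DB = ⌊$105,243 × 200%/8⌋ = $26,310; SL = ⌊$92,843/7⌋ = $13,263 → take DB $26,310. Book value $78,933.
Year 3: DB = ⌊$78,933 × 200%/8⌋ = $19,733; SL = ⌊$66,533/6⌋ = $11,088 → take DB $19,733. Book value $59,200.
Year 4: DB = ⌊$59,200 × 200%/8⌋ = $14,800; SL = ⌊$46,800/5⌋ = $9,360 → take DB $14,800. Book value $44,400.
Accumulated through year 4 = $140,324 − $44,400 = $95,924.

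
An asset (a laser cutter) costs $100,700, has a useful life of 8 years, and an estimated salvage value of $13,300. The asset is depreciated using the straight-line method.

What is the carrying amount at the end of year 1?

$89,775

Depreciable base = $100,700 − $13,300 = $87,400.
Annual expense = $87,400 / 8 = $10,925.
End of year 1: book value $89,775.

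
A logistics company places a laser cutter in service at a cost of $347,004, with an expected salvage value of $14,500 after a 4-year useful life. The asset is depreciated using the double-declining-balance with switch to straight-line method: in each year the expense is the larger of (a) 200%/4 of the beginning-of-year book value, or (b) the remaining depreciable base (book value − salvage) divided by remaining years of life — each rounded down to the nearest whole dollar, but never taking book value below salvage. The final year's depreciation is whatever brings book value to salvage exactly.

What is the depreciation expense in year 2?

$86,751

Depreciable base = $347,004 − $14,500 = $332,504.
Year 1: DB = ⌊$347,004 × 200%/4⌋ = $173,502; SL = ⌊$332,504/4⌋ = $83,126 → take DB $173,502. Book value $173,502.
Year 2: DB = ⌊$173,502 × 200%/4⌋ = $86,751; SL = ⌊$159,002/3⌋ = $53,000 → take DB $86,751. Book value $86,751.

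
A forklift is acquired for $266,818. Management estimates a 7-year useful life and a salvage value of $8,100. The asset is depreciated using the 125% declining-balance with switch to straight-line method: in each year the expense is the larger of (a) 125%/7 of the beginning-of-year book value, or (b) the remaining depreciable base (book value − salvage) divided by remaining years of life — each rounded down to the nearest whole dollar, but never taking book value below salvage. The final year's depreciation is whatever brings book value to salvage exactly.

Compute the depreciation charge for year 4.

$34,387

Depreciable base = $266,818 − $8,100 = $258,718.
Year 1: DB = ⌊$266,818 × 125%/7⌋ = $47,646; SL = ⌊$258,718/7⌋ = $36,959 → take DB $47,646. Book value $219,172.
Year 2: DB = ⌊$219,172 × 125%/7⌋ = $39,137; SL = ⌊$211,072/6⌋ = $35,178 → take DB $39,137. Book value $180,035.
Year 3: DB = ⌊$180,035 × 125%/7⌋ = $32,149; SL = ⌊$171,935/5⌋ = $34,387 → take SL $34,387. Book value $145,648.
Year 4: DB = ⌊$145,648 × 125%/7⌋ = $26,008; SL = ⌊$137,548/4⌋ = $34,387 → take SL $34,387. Book value $111,261.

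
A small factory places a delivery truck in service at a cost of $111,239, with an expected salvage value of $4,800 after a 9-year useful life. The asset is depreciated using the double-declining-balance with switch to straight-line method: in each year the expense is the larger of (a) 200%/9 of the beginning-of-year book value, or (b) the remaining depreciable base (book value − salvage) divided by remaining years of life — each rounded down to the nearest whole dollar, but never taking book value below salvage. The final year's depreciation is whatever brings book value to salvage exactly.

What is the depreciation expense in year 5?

Depreciable base = $111,239 − $4,800 = $106,439.
Year 1: DB = ⌊$111,239 × 200%/9⌋ = $24,719; SL = ⌊$106,439/9⌋ = $11,826 → take DB $24,719. Book value $86,520.
Year 2: DB = ⌊$86,520 × 200%/9⌋ = $19,226; SL = ⌊$81,720/8⌋ = $10,215 → take DB $19,226. Book value $67,294.
Year 3: DB = ⌊$67,294 × 200%/9⌋ = $14,954; SL = ⌊$62,494/7⌋ = $8,927 → take DB $14,954. Book value $52,340.
Year 4: DB = ⌊$52,340 × 200%/9⌋ = $11,631; SL = ⌊$47,540/6⌋ = $7,923 → take DB $11,631. Book value $40,709.
Year 5: DB = ⌊$40,709 × 200%/9⌋ = $9,046; SL = ⌊$35,909/5⌋ = $7,181 → take DB $9,046. Book value $31,663.

$9,046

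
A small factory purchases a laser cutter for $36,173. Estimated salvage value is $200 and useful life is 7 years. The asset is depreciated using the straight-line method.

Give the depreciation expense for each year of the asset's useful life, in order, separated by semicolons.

$5,139; $5,139; $5,139; $5,139; $5,139; $5,139; $5,139

Depreciable base = $36,173 − $200 = $35,973.
Annual expense = $35,973 / 7 = $5,139.
End of year 1: book value $31,034.
End of year 2: book value $25,895.
End of year 3: book value $20,756.
End of year 4: book value $15,617.
End of year 5: book value $10,478.
End of year 6: book value $5,339.
End of year 7: book value $200.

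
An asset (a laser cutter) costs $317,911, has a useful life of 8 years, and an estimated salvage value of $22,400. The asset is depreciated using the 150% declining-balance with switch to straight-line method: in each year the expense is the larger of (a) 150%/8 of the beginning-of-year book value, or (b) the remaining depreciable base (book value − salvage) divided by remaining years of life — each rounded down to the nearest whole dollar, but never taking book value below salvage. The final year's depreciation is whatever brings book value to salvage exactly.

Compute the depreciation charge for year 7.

$29,037

Depreciable base = $317,911 − $22,400 = $295,511.
Year 1: DB = ⌊$317,911 × 150%/8⌋ = $59,608; SL = ⌊$295,511/8⌋ = $36,938 → take DB $59,608. Book value $258,303.
Year 2: DB = ⌊$258,303 × 150%/8⌋ = $48,431; SL = ⌊$235,903/7⌋ = $33,700 → take DB $48,431. Book value $209,872.
Year 3: DB = ⌊$209,872 × 150%/8⌋ = $39,351; SL = ⌊$187,472/6⌋ = $31,245 → take DB $39,351. Book value $170,521.
Year 4: DB = ⌊$170,521 × 150%/8⌋ = $31,972; SL = ⌊$148,121/5⌋ = $29,624 → take DB $31,972. Book value $138,549.
Year 5: DB = ⌊$138,549 × 150%/8⌋ = $25,977; SL = ⌊$116,149/4⌋ = $29,037 → take SL $29,037. Book value $109,512.
Year 6: DB = ⌊$109,512 × 150%/8⌋ = $20,533; SL = ⌊$87,112/3⌋ = $29,037 → take SL $29,037. Book value $80,475.
Year 7: DB = ⌊$80,475 × 150%/8⌋ = $15,089; SL = ⌊$58,075/2⌋ = $29,037 → take SL $29,037. Book value $51,438.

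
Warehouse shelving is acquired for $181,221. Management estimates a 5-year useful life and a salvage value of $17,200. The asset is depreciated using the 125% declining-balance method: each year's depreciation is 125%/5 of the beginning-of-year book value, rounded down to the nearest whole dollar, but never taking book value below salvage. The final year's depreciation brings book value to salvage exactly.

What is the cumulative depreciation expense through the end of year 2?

Depreciable base = $181,221 − $17,200 = $164,021.
Year 1: ⌊$181,221 × 125%/5⌋ = $45,305. Book value $135,916.
Year 2: ⌊$135,916 × 125%/5⌋ = $33,979. Book value $101,937.
Accumulated through year 2 = $181,221 − $101,937 = $79,284.

$79,284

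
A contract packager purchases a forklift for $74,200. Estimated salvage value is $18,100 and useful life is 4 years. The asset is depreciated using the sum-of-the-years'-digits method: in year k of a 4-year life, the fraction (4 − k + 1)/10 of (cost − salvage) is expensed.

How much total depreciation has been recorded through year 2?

$39,270

Depreciable base = $74,200 − $18,100 = $56,100.
Sum of the years' digits = 4+3+2+1 = 10.
Year 1: $56,100 × 4/10 = $22,440. Book value $51,760.
Year 2: $56,100 × 3/10 = $16,830. Book value $34,930.
Accumulated through year 2 = $74,200 − $34,930 = $39,270.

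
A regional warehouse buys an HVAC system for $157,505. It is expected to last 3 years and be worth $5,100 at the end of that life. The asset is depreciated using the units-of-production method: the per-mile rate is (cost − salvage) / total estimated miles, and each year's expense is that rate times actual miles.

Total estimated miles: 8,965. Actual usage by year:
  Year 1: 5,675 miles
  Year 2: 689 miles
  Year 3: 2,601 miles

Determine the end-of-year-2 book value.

Depreciable base = $157,505 − $5,100 = $152,405.
Rate = $152,405 / 8,965 miles = $17 per mile.
Year 1: 5,675 × $17 = $96,475. Book value $61,030.
Year 2: 689 × $17 = $11,713. Book value $49,317.

$49,317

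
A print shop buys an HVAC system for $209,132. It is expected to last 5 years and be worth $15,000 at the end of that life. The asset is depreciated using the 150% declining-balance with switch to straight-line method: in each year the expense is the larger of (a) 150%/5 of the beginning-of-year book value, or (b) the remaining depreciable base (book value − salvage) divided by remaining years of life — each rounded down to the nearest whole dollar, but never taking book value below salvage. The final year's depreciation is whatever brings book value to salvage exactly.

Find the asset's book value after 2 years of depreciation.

$102,476

Depreciable base = $209,132 − $15,000 = $194,132.
Year 1: DB = ⌊$209,132 × 150%/5⌋ = $62,739; SL = ⌊$194,132/5⌋ = $38,826 → take DB $62,739. Book value $146,393.
Year 2: DB = ⌊$146,393 × 150%/5⌋ = $43,917; SL = ⌊$131,393/4⌋ = $32,848 → take DB $43,917. Book value $102,476.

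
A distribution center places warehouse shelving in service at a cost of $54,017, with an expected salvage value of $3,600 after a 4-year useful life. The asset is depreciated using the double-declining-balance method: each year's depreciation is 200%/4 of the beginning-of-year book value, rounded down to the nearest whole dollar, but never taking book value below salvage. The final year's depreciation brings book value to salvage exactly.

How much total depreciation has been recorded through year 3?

$47,264

Depreciable base = $54,017 − $3,600 = $50,417.
Year 1: ⌊$54,017 × 200%/4⌋ = $27,008. Book value $27,009.
Year 2: ⌊$27,009 × 200%/4⌋ = $13,504. Book value $13,505.
Year 3: ⌊$13,505 × 200%/4⌋ = $6,752. Book value $6,753.
Accumulated through year 3 = $54,017 − $6,753 = $47,264.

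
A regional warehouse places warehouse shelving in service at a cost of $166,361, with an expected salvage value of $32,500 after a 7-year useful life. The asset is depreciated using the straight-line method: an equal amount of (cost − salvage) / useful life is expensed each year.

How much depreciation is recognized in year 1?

Depreciable base = $166,361 − $32,500 = $133,861.
Annual expense = $133,861 / 7 = $19,123.

$19,123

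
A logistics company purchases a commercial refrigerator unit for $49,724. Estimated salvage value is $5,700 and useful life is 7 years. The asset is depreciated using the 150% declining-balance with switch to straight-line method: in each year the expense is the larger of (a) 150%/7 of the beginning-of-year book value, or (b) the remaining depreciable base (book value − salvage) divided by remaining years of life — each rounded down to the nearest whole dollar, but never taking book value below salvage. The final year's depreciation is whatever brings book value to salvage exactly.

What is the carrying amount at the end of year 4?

Depreciable base = $49,724 − $5,700 = $44,024.
Year 1: DB = ⌊$49,724 × 150%/7⌋ = $10,655; SL = ⌊$44,024/7⌋ = $6,289 → take DB $10,655. Book value $39,069.
Year 2: DB = ⌊$39,069 × 150%/7⌋ = $8,371; SL = ⌊$33,369/6⌋ = $5,561 → take DB $8,371. Book value $30,698.
Year 3: DB = ⌊$30,698 × 150%/7⌋ = $6,578; SL = ⌊$24,998/5⌋ = $4,999 → take DB $6,578. Book value $24,120.
Year 4: DB = ⌊$24,120 × 150%/7⌋ = $5,168; SL = ⌊$18,420/4⌋ = $4,605 → take DB $5,168. Book value $18,952.

$18,952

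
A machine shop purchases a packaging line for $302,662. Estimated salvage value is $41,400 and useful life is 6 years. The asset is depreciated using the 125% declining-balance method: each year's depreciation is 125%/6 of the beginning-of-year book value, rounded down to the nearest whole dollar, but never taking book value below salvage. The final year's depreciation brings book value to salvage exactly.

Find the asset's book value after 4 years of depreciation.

$118,887

Depreciable base = $302,662 − $41,400 = $261,262.
Year 1: ⌊$302,662 × 125%/6⌋ = $63,054. Book value $239,608.
Year 2: ⌊$239,608 × 125%/6⌋ = $49,918. Book value $189,690.
Year 3: ⌊$189,690 × 125%/6⌋ = $39,518. Book value $150,172.
Year 4: ⌊$150,172 × 125%/6⌋ = $31,285. Book value $118,887.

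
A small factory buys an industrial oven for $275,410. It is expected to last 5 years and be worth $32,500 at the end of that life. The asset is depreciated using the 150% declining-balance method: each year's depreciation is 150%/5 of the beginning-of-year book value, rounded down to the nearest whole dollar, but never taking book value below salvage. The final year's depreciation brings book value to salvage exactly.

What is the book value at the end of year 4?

$66,127

Depreciable base = $275,410 − $32,500 = $242,910.
Year 1: ⌊$275,410 × 150%/5⌋ = $82,623. Book value $192,787.
Year 2: ⌊$192,787 × 150%/5⌋ = $57,836. Book value $134,951.
Year 3: ⌊$134,951 × 150%/5⌋ = $40,485. Book value $94,466.
Year 4: ⌊$94,466 × 150%/5⌋ = $28,339. Book value $66,127.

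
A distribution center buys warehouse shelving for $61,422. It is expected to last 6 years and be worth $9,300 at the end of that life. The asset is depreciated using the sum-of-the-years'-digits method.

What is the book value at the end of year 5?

Depreciable base = $61,422 − $9,300 = $52,122.
Sum of the years' digits = 6+5+4+3+2+1 = 21.
Year 1: $52,122 × 6/21 = $14,892. Book value $46,530.
Year 2: $52,122 × 5/21 = $12,410. Book value $34,120.
Year 3: $52,122 × 4/21 = $9,928. Book value $24,192.
Year 4: $52,122 × 3/21 = $7,446. Book value $16,746.
Year 5: $52,122 × 2/21 = $4,964. Book value $11,782.

$11,782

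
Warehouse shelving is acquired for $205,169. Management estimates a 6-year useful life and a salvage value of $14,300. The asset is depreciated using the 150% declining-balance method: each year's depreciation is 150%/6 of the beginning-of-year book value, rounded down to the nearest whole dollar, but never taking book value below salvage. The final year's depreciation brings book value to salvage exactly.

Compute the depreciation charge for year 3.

$28,852

Depreciable base = $205,169 − $14,300 = $190,869.
Year 1: ⌊$205,169 × 150%/6⌋ = $51,292. Book value $153,877.
Year 2: ⌊$153,877 × 150%/6⌋ = $38,469. Book value $115,408.
Year 3: ⌊$115,408 × 150%/6⌋ = $28,852. Book value $86,556.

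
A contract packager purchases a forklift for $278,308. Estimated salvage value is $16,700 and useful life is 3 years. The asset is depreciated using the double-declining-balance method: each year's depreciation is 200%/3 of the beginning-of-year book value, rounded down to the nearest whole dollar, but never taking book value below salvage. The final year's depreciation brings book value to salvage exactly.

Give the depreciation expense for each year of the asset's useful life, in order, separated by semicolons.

Depreciable base = $278,308 − $16,700 = $261,608.
Year 1: ⌊$278,308 × 200%/3⌋ = $185,538. Book value $92,770.
Year 2: ⌊$92,770 × 200%/3⌋ = $61,846. Book value $30,924.
Year 3 (final): $30,924 − $16,700 = $14,224. Book value $16,700.

$185,538; $61,846; $14,224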